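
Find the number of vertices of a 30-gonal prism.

A prism on an n-gon has two n-gon bases and n rectangular sides: V = 2·30 = 60, E = 3·30 = 90, F = 30 + 2 = 32.
Check: V − E + F = 60 − 90 + 32 = 2.

60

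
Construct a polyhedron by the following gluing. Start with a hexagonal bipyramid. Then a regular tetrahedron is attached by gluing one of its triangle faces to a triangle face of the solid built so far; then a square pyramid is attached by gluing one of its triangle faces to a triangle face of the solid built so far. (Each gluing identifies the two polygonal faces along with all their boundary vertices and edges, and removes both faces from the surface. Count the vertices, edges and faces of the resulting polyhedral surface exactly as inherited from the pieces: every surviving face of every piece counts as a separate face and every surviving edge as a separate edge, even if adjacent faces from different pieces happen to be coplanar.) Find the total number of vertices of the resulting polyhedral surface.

A hexagonal bipyramid: V=8, E=18, F=12.
Attach a regular tetrahedron (V=4, E=6, F=4) along a 3-gon: merge 3 vertices and 3 edges, delete both glued faces → V=9, E=21, F=14.
Attach a square pyramid (V=5, E=8, F=5) along a 3-gon: merge 3 vertices and 3 edges, delete both glued faces → V=11, E=26, F=17.
Check: V − E + F = 11 − 26 + 17 = 2.

11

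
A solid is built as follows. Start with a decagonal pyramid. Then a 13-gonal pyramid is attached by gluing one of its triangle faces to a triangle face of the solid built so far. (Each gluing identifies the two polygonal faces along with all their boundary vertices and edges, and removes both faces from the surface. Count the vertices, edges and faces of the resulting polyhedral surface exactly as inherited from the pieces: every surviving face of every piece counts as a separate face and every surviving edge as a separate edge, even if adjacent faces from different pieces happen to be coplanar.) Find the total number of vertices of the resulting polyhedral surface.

A decagonal pyramid: V=11, E=20, F=11.
Attach a 13-gonal pyramid (V=14, E=26, F=14) along a 3-gon: merge 3 vertices and 3 edges, delete both glued faces → V=22, E=43, F=23.
Check: V − E + F = 22 − 43 + 23 = 2.

22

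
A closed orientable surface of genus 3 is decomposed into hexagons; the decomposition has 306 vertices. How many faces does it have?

χ = 2 − 2·3 = -4, and every face is a hexagon so 6F = 2E.
V − E + F = -4 with E = 6F/2 gives 306 − (6/2 − 1)·F = -4, so F = 155 and E = 465.

155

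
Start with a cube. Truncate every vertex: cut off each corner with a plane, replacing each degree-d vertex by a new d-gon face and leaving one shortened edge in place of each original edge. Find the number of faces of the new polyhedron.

14

The base solid has V = 8, E = 12, F = 6.
Truncation replaces each original edge-end by a new vertex, so V′ = 2E = 24.
Each original edge survives, and each old vertex of degree d contributes d new edges; summing degrees gives Σd = 2E, so E′ = E + 2E = 3E = 36.
Each original face survives and each original vertex becomes one new face: F′ = F + V = 14.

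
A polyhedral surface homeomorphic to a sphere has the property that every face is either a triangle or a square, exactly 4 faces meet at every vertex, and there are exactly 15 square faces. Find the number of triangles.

8

Let x be the number of triangles; then F = 15 + x.
Edge–face incidences: 2E = 4·15 + 3·x = 60 + 3x.
Every vertex has degree 4, so 4V = 2E.
Euler: V − E + F = 2 ⇒ (2E)/4 − E + (15 + x) = 2.
Multiply by 8: 2·(2E) − 4·(2E) + 8·(15 + x) = 16, i.e. 120 + 8x − 2·(60 + 3x) = 16.
Collecting terms: 2x = 16, so x = 8.
Then 2E = 60 + 3·8 = 84, so E = 42, V = 2E/4 = 21, F = 15 + 8 = 23.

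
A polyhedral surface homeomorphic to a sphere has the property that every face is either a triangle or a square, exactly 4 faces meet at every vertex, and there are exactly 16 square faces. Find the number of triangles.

Let x be the number of triangles; then F = 16 + x.
Edge–face incidences: 2E = 4·16 + 3·x = 64 + 3x.
Every vertex has degree 4, so 4V = 2E.
Euler: V − E + F = 2 ⇒ (2E)/4 − E + (16 + x) = 2.
Multiply by 8: 2·(2E) − 4·(2E) + 8·(16 + x) = 16, i.e. 128 + 8x − 2·(64 + 3x) = 16.
Collecting terms: 2x = 16, so x = 8.
Then 2E = 64 + 3·8 = 88, so E = 44, V = 2E/4 = 22, F = 16 + 8 = 24.

8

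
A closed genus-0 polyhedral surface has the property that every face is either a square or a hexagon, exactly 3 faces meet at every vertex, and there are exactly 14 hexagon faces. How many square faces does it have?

Let x be the number of squares; then F = 14 + x.
Edge–face incidences: 2E = 6·14 + 4·x = 84 + 4x.
Every vertex has degree 3, so 3V = 2E.
Euler: V − E + F = 2 ⇒ (2E)/3 − E + (14 + x) = 2.
Multiply by 6: 2·(2E) − 3·(2E) + 6·(14 + x) = 12, i.e. 84 + 6x − (84 + 4x) = 12.
Collecting terms: 2x = 12, so x = 6.
Then 2E = 84 + 4·6 = 108, so E = 54, V = 2E/3 = 36, F = 14 + 6 = 20.

6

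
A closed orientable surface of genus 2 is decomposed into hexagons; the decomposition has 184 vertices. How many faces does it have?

χ = 2 − 2·2 = -2, and every face is a hexagon so 6F = 2E.
V − E + F = -2 with E = 6F/2 gives 184 − (6/2 − 1)·F = -2, so F = 93 and E = 279.

93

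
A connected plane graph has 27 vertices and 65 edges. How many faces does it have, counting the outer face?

Euler's formula for a connected plane graph: V − E + F = 2, so F = 2 − 27 + 65 = 40.

40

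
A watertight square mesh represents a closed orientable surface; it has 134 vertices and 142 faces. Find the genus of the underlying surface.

5

Every face is a square, so 2E = 4·142 = 568, giving E = 284.
χ = V − E + F = 134 − 284 + 142 = -8.
For a closed orientable surface χ = 2 − 2g, so g = (2 − (-8))/2 = 5.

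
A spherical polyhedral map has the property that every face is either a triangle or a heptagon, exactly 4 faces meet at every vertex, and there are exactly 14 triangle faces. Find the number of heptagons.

Let x be the number of heptagons; then F = 14 + x.
Edge–face incidences: 2E = 3·14 + 7·x = 42 + 7x.
Every vertex has degree 4, so 4V = 2E.
Euler: V − E + F = 2 ⇒ (2E)/4 − E + (14 + x) = 2.
Multiply by 8: 2·(2E) − 4·(2E) + 8·(14 + x) = 16, i.e. 112 + 8x − 2·(42 + 7x) = 16.
Collecting terms: −6x + 28 = 16, so −6x = −12, so x = 2.
Then 2E = 42 + 7·2 = 56, so E = 28, V = 2E/4 = 14, F = 14 + 2 = 16.

2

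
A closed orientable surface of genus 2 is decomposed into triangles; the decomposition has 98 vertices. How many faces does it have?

χ = 2 − 2·2 = -2, and every face is a triangle so 3F = 2E.
V − E + F = -2 with E = 3F/2 gives 98 − (3/2 − 1)·F = -2, so F = 200 and E = 300.

200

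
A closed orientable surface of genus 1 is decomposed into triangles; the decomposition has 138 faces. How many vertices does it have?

χ = 2 − 2·1 = 0, and every face is a triangle so 3F = 2E.
E = 3·138/2 = 207. Then V = 0 + E − F = 0 + 207 − 138 = 69.

69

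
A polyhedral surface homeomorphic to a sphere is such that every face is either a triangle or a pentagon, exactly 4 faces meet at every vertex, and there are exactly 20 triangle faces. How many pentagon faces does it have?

12

Let x be the number of pentagons; then F = 20 + x.
Edge–face incidences: 2E = 3·20 + 5·x = 60 + 5x.
Every vertex has degree 4, so 4V = 2E.
Euler: V − E + F = 2 ⇒ (2E)/4 − E + (20 + x) = 2.
Multiply by 8: 2·(2E) − 4·(2E) + 8·(20 + x) = 16, i.e. 160 + 8x − 2·(60 + 5x) = 16.
Collecting terms: −2x + 40 = 16, so −2x = −24, so x = 12.
Then 2E = 60 + 5·12 = 120, so E = 60, V = 2E/4 = 30, F = 20 + 12 = 32.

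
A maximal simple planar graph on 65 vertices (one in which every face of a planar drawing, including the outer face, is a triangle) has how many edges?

In a plane triangulation 3F = 2E and V − E + F = 2, so E = 3V − 6 = 3·65 − 6 = 189.

189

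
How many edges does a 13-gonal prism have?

39

A prism on an n-gon has two n-gon bases and n rectangular sides: V = 2·13 = 26, E = 3·13 = 39, F = 13 + 2 = 15.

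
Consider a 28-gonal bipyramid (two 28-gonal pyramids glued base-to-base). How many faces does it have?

A bipyramid over an n-gon has 2n triangular faces and n + 2 vertices: V = 28 + 2 = 30, E = 3·28 = 84, F = 2·28 = 56.

56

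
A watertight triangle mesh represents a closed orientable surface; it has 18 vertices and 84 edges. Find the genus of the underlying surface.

Every face is a triangle and each edge borders two faces, so 3F = 2·84, giving F = 56.
χ = V − E + F = 18 − 84 + 56 = -10.
For a closed orientable surface χ = 2 − 2g, so g = (2 − (-10))/2 = 6.

6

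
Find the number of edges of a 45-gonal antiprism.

180

An antiprism on an n-gon has two n-gon caps and 2n triangles: V = 2·45 = 90, E = 4·45 = 180, F = 2·45 + 2 = 92.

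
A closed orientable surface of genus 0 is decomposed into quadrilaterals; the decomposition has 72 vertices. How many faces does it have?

χ = 2 − 2·0 = 2, and every face is a square so 4F = 2E.
V − E + F = 2 with E = 4F/2 gives 72 − (4/2 − 1)·F = 2, so F = 70 and E = 140.

70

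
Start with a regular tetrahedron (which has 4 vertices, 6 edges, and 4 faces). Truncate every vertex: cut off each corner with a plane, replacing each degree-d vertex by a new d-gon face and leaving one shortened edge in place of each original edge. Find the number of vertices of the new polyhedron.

Truncation replaces each original edge-end by a new vertex, so V′ = 2E = 12.
Each original edge survives, and each old vertex of degree d contributes d new edges; summing degrees gives Σd = 2E, so E′ = E + 2E = 3E = 18.
Each original face survives and each original vertex becomes one new face: F′ = F + V = 8.

12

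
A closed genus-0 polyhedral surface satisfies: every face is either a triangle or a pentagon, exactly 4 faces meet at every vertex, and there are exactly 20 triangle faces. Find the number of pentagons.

12

Let x be the number of pentagons; then F = 20 + x.
Edge–face incidences: 2E = 3·20 + 5·x = 60 + 5x.
Every vertex has degree 4, so 4V = 2E.
Euler: V − E + F = 2 ⇒ (2E)/4 − E + (20 + x) = 2.
Multiply by 8: 2·(2E) − 4·(2E) + 8·(20 + x) = 16, i.e. 160 + 8x − 2·(60 + 5x) = 16.
Collecting terms: −2x + 40 = 16, so −2x = −24, so x = 12.
Then 2E = 60 + 5·12 = 120, so E = 60, V = 2E/4 = 30, F = 20 + 12 = 32.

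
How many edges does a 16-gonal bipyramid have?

48

A bipyramid over an n-gon has 2n triangular faces and n + 2 vertices: V = 16 + 2 = 18, E = 3·16 = 48, F = 2·16 = 32.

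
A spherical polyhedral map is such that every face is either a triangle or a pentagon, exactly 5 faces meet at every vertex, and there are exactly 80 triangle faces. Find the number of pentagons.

12

Let x be the number of pentagons; then F = 80 + x.
Edge–face incidences: 2E = 3·80 + 5·x = 240 + 5x.
Every vertex has degree 5, so 5V = 2E.
Euler: V − E + F = 2 ⇒ (2E)/5 − E + (80 + x) = 2.
Multiply by 10: 2·(2E) − 5·(2E) + 10·(80 + x) = 20, i.e. 800 + 10x − 3·(240 + 5x) = 20.
Collecting terms: −5x + 80 = 20, so −5x = −60, so x = 12.
Then 2E = 240 + 5·12 = 300, so E = 150, V = 2E/5 = 60, F = 80 + 12 = 92.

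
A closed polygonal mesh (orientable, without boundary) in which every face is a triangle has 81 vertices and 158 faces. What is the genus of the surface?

Every face is a triangle, so 2E = 3·158 = 474, giving E = 237.
χ = V − E + F = 81 − 237 + 158 = 2.
For a closed orientable surface χ = 2 − 2g, so g = (2 − (2))/2 = 0.

0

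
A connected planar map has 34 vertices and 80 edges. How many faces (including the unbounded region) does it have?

Euler's formula for a connected plane graph: V − E + F = 2, so F = 2 − 34 + 80 = 48.

48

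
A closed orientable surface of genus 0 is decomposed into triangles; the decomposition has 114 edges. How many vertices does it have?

χ = 2 − 2·0 = 2, and every face is a triangle so 3F = 2E.
F = 2E/3 = 76. Then V = 2 + E − F = 2 + 114 − 76 = 40.

40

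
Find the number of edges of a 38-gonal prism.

114

A prism on an n-gon has two n-gon bases and n rectangular sides: V = 2·38 = 76, E = 3·38 = 114, F = 38 + 2 = 40.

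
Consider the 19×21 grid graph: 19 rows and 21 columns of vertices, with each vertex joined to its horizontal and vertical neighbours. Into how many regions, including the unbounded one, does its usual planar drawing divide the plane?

The grid has V = 19·21 = 399 vertices and E = 19·20 + 21·18 = 758 edges.
F = 2 − V + E = 2 − 399 + 758 = 361.

361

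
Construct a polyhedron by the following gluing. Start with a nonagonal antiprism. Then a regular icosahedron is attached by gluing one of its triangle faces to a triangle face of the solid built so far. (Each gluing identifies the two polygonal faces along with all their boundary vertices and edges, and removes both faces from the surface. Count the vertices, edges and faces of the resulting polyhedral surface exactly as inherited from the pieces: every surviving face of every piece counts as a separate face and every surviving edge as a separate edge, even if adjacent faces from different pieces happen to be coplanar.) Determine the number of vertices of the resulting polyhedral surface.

27

A nonagonal antiprism: V=18, E=36, F=20.
Attach a regular icosahedron (V=12, E=30, F=20) along a 3-gon: merge 3 vertices and 3 edges, delete both glued faces → V=27, E=63, F=38.
Check: V − E + F = 27 − 63 + 38 = 2.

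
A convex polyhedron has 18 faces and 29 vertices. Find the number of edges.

Here V − E + F = 2.
E = V + F − (2) = 29 + 18 − (2) = 45.

45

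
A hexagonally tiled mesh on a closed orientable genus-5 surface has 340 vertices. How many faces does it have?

χ = 2 − 2·5 = -8, and every face is a hexagon so 6F = 2E.
V − E + F = -8 with E = 6F/2 gives 340 − (6/2 − 1)·F = -8, so F = 174 and E = 522.

174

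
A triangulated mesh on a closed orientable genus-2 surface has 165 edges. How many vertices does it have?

χ = 2 − 2·2 = -2, and every face is a triangle so 3F = 2E.
F = 2E/3 = 110. Then V = -2 + E − F = -2 + 165 − 110 = 53.

53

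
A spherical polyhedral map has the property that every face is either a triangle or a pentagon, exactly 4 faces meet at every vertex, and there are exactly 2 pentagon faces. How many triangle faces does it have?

Let x be the number of triangles; then F = 2 + x.
Edge–face incidences: 2E = 5·2 + 3·x = 10 + 3x.
Every vertex has degree 4, so 4V = 2E.
Euler: V − E + F = 2 ⇒ (2E)/4 − E + (2 + x) = 2.
Multiply by 8: 2·(2E) − 4·(2E) + 8·(2 + x) = 16, i.e. 16 + 8x − 2·(10 + 3x) = 16.
Collecting terms: 2x − 4 = 16, so 2x = 20, so x = 10.
Then 2E = 10 + 3·10 = 40, so E = 20, V = 2E/4 = 10, F = 2 + 10 = 12.

10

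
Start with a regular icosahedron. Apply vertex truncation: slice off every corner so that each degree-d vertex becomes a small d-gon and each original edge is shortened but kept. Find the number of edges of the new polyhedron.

The base solid has V = 12, E = 30, F = 20.
Truncation replaces each original edge-end by a new vertex, so V′ = 2E = 60.
Each original edge survives, and each old vertex of degree d contributes d new edges; summing degrees gives Σd = 2E, so E′ = E + 2E = 3E = 90.
Each original face survives and each original vertex becomes one new face: F′ = F + V = 32.

90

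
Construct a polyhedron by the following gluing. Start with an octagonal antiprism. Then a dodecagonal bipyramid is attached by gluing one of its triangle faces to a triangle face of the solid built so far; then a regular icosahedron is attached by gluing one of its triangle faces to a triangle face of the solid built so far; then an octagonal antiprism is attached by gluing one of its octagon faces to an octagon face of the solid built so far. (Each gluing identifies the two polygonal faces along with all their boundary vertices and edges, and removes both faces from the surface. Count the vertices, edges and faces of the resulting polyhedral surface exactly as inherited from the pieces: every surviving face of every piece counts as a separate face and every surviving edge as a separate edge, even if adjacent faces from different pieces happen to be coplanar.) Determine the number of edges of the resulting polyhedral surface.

An octagonal antiprism: V=16, E=32, F=18.
Attach a dodecagonal bipyramid (V=14, E=36, F=24) along a 3-gon: merge 3 vertices and 3 edges, delete both glued faces → V=27, E=65, F=40.
Attach a regular icosahedron (V=12, E=30, F=20) along a 3-gon: merge 3 vertices and 3 edges, delete both glued faces → V=36, E=92, F=58.
Attach an octagonal antiprism (V=16, E=32, F=18) along an 8-gon: merge 8 vertices and 8 edges, delete both glued faces → V=44, E=116, F=74.
Check: V − E + F = 44 − 116 + 74 = 2.

116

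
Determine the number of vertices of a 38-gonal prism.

76

A prism on an n-gon has two n-gon bases and n rectangular sides: V = 2·38 = 76, E = 3·38 = 114, F = 38 + 2 = 40.
Check: V − E + F = 76 − 114 + 40 = 2.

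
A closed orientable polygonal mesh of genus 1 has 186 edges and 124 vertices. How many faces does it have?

62

For a closed orientable surface of genus 1, χ = 2 − 2·1 = 0.
F = 0 − V + E = 0 − 124 + 186 = 62.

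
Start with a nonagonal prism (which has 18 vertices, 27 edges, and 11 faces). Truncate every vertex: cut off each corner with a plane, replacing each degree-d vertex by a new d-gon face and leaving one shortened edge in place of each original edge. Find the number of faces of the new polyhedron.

29

Truncation replaces each original edge-end by a new vertex, so V′ = 2E = 54.
Each original edge survives, and each old vertex of degree d contributes d new edges; summing degrees gives Σd = 2E, so E′ = E + 2E = 3E = 81.
Each original face survives and each original vertex becomes one new face: F′ = F + V = 29.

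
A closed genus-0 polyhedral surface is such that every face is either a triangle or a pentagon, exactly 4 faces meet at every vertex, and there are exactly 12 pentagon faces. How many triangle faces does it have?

Let x be the number of triangles; then F = 12 + x.
Edge–face incidences: 2E = 5·12 + 3·x = 60 + 3x.
Every vertex has degree 4, so 4V = 2E.
Euler: V − E + F = 2 ⇒ (2E)/4 − E + (12 + x) = 2.
Multiply by 8: 2·(2E) − 4·(2E) + 8·(12 + x) = 16, i.e. 96 + 8x − 2·(60 + 3x) = 16.
Collecting terms: 2x − 24 = 16, so 2x = 40, so x = 20.
Then 2E = 60 + 3·20 = 120, so E = 60, V = 2E/4 = 30, F = 12 + 20 = 32.

20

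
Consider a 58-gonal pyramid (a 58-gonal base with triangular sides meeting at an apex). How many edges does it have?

116

A pyramid on an n-gon base has one n-gon and n triangles: V = 58 + 1 = 59, E = 2·58 = 116, F = 58 + 1 = 59.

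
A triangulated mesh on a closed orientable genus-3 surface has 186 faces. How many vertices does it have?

χ = 2 − 2·3 = -4, and every face is a triangle so 3F = 2E.
E = 3·186/2 = 279. Then V = -4 + E − F = -4 + 279 − 186 = 89.

89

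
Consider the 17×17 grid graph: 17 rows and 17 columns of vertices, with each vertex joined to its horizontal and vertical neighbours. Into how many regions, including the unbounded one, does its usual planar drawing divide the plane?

257

The grid has V = 17·17 = 289 vertices and E = 17·16 + 17·16 = 544 edges.
F = 2 − V + E = 2 − 289 + 544 = 257.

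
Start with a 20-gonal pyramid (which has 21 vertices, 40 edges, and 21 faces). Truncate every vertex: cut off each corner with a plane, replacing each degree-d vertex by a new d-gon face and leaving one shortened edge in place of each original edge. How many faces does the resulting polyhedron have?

Truncation replaces each original edge-end by a new vertex, so V′ = 2E = 80.
Each original edge survives, and each old vertex of degree d contributes d new edges; summing degrees gives Σd = 2E, so E′ = E + 2E = 3E = 120.
Each original face survives and each original vertex becomes one new face: F′ = F + V = 42.

42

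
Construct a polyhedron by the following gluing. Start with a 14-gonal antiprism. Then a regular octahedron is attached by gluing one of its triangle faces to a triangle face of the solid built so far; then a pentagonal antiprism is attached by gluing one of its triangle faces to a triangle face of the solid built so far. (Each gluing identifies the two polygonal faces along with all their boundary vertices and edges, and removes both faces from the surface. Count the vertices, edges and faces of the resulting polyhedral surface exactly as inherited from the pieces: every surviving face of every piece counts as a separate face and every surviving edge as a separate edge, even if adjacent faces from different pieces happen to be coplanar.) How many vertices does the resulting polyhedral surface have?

38

A 14-gonal antiprism: V=28, E=56, F=30.
Attach a regular octahedron (V=6, E=12, F=8) along a 3-gon: merge 3 vertices and 3 edges, delete both glued faces → V=31, E=65, F=36.
Attach a pentagonal antiprism (V=10, E=20, F=12) along a 3-gon: merge 3 vertices and 3 edges, delete both glued faces → V=38, E=82, F=46.
Check: V − E + F = 38 − 82 + 46 = 2.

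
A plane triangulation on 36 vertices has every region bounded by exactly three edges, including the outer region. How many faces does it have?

68

In a plane triangulation 3F = 2E and V − E + F = 2, so F = 2V − 4 = 2·36 − 4 = 68.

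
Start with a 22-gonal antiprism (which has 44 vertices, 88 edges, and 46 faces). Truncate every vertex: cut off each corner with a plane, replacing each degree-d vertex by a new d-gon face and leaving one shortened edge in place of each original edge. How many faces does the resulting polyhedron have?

Truncation replaces each original edge-end by a new vertex, so V′ = 2E = 176.
Each original edge survives, and each old vertex of degree d contributes d new edges; summing degrees gives Σd = 2E, so E′ = E + 2E = 3E = 264.
Each original face survives and each original vertex becomes one new face: F′ = F + V = 90.

90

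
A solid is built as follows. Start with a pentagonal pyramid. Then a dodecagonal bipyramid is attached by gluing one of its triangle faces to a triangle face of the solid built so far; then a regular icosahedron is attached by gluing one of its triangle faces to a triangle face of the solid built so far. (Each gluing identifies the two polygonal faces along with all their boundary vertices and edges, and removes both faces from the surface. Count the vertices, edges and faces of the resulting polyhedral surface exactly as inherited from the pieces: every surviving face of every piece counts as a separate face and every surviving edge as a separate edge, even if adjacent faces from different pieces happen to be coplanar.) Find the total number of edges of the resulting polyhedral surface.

70

A pentagonal pyramid: V=6, E=10, F=6.
Attach a dodecagonal bipyramid (V=14, E=36, F=24) along a 3-gon: merge 3 vertices and 3 edges, delete both glued faces → V=17, E=43, F=28.
Attach a regular icosahedron (V=12, E=30, F=20) along a 3-gon: merge 3 vertices and 3 edges, delete both glued faces → V=26, E=70, F=46.
Check: V − E + F = 26 − 70 + 46 = 2.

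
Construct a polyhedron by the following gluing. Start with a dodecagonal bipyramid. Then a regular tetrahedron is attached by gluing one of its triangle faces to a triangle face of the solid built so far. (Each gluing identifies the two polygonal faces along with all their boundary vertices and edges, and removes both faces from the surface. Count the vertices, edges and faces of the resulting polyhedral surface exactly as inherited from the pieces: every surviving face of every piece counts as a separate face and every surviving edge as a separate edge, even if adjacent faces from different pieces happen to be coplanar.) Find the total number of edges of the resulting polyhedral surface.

39

A dodecagonal bipyramid: V=14, E=36, F=24.
Attach a regular tetrahedron (V=4, E=6, F=4) along a 3-gon: merge 3 vertices and 3 edges, delete both glued faces → V=15, E=39, F=26.
Check: V − E + F = 15 − 39 + 26 = 2.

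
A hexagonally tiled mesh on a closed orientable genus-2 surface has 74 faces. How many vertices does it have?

χ = 2 − 2·2 = -2, and every face is a hexagon so 6F = 2E.
E = 6·74/2 = 222. Then V = -2 + E − F = -2 + 222 − 74 = 146.

146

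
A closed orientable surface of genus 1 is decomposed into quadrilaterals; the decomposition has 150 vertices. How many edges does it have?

300

χ = 2 − 2·1 = 0, and every face is a square so 4F = 2E.
V − E + F = 0 with E = 4F/2 gives 150 − (4/2 − 1)·F = 0, so F = 150 and E = 300.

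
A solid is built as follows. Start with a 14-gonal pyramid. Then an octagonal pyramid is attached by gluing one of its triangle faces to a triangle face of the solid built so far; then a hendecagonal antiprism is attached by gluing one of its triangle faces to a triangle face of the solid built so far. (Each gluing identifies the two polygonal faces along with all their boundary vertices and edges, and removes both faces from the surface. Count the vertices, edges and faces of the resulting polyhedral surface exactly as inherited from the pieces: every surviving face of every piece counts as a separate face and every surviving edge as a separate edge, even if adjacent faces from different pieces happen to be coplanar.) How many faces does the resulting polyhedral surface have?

44

A 14-gonal pyramid: V=15, E=28, F=15.
Attach an octagonal pyramid (V=9, E=16, F=9) along a 3-gon: merge 3 vertices and 3 edges, delete both glued faces → V=21, E=41, F=22.
Attach a hendecagonal antiprism (V=22, E=44, F=24) along a 3-gon: merge 3 vertices and 3 edges, delete both glued faces → V=40, E=82, F=44.
Check: V − E + F = 40 − 82 + 44 = 2.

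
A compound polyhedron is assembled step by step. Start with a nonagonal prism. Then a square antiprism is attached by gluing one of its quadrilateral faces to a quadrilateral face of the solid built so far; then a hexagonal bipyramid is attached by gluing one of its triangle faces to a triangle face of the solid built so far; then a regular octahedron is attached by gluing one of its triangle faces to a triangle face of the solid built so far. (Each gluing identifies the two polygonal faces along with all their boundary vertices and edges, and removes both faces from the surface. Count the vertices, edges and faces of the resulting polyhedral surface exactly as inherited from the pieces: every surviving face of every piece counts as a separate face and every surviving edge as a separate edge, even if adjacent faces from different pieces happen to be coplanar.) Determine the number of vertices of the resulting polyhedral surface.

A nonagonal prism: V=18, E=27, F=11.
Attach a square antiprism (V=8, E=16, F=10) along a 4-gon: merge 4 vertices and 4 edges, delete both glued faces → V=22, E=39, F=19.
Attach a hexagonal bipyramid (V=8, E=18, F=12) along a 3-gon: merge 3 vertices and 3 edges, delete both glued faces → V=27, E=54, F=29.
Attach a regular octahedron (V=6, E=12, F=8) along a 3-gon: merge 3 vertices and 3 edges, delete both glued faces → V=30, E=63, F=35.
Check: V − E + F = 30 − 63 + 35 = 2.

30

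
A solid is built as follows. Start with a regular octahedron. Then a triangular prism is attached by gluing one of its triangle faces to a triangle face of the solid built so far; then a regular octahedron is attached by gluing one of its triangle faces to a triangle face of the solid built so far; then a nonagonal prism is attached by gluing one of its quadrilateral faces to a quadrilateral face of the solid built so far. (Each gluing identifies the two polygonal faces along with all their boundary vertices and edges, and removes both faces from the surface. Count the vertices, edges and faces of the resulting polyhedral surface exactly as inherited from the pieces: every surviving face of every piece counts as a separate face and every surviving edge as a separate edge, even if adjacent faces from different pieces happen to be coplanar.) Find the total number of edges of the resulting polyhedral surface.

50

A regular octahedron: V=6, E=12, F=8.
Attach a triangular prism (V=6, E=9, F=5) along a 3-gon: merge 3 vertices and 3 edges, delete both glued faces → V=9, E=18, F=11.
Attach a regular octahedron (V=6, E=12, F=8) along a 3-gon: merge 3 vertices and 3 edges, delete both glued faces → V=12, E=27, F=17.
Attach a nonagonal prism (V=18, E=27, F=11) along a 4-gon: merge 4 vertices and 4 edges, delete both glued faces → V=26, E=50, F=26.
Check: V − E + F = 26 − 50 + 26 = 2.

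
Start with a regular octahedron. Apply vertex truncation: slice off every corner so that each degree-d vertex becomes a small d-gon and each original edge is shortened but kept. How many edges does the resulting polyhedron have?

The base solid has V = 6, E = 12, F = 8.
Truncation replaces each original edge-end by a new vertex, so V′ = 2E = 24.
Each original edge survives, and each old vertex of degree d contributes d new edges; summing degrees gives Σd = 2E, so E′ = E + 2E = 3E = 36.
Each original face survives and each original vertex becomes one new face: F′ = F + V = 14.

36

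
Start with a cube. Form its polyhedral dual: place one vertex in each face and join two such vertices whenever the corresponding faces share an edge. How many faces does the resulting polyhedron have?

The base solid has V = 8, E = 12, F = 6.
The dual swaps V and F and preserves E: V′ = F = 6, E′ = E = 12, F′ = V = 8.

8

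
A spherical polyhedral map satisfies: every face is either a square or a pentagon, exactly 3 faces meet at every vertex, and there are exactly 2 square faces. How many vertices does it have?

Let x be the number of pentagons; then F = 2 + x.
Edge–face incidences: 2E = 4·2 + 5·x = 8 + 5x.
Every vertex has degree 3, so 3V = 2E.
Euler: V − E + F = 2 ⇒ (2E)/3 − E + (2 + x) = 2.
Multiply by 6: 2·(2E) − 3·(2E) + 6·(2 + x) = 12, i.e. 12 + 6x − (8 + 5x) = 12.
Collecting terms: x + 4 = 12, so x = 8.
Then 2E = 8 + 5·8 = 48, so E = 24, V = 2E/3 = 16, F = 2 + 8 = 10.

16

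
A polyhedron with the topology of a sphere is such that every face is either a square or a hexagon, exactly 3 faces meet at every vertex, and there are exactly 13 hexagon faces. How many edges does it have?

51

Let x be the number of squares; then F = 13 + x.
Edge–face incidences: 2E = 6·13 + 4·x = 78 + 4x.
Every vertex has degree 3, so 3V = 2E.
Euler: V − E + F = 2 ⇒ (2E)/3 − E + (13 + x) = 2.
Multiply by 6: 2·(2E) − 3·(2E) + 6·(13 + x) = 12, i.e. 78 + 6x − (78 + 4x) = 12.
Collecting terms: 2x = 12, so x = 6.
Then 2E = 78 + 4·6 = 102, so E = 51, V = 2E/3 = 34, F = 13 + 6 = 19.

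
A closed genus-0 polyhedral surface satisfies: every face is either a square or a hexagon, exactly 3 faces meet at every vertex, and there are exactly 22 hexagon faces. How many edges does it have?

78

Let x be the number of squares; then F = 22 + x.
Edge–face incidences: 2E = 6·22 + 4·x = 132 + 4x.
Every vertex has degree 3, so 3V = 2E.
Euler: V − E + F = 2 ⇒ (2E)/3 − E + (22 + x) = 2.
Multiply by 6: 2·(2E) − 3·(2E) + 6·(22 + x) = 12, i.e. 132 + 6x − (132 + 4x) = 12.
Collecting terms: 2x = 12, so x = 6.
Then 2E = 132 + 4·6 = 156, so E = 78, V = 2E/3 = 52, F = 22 + 6 = 28.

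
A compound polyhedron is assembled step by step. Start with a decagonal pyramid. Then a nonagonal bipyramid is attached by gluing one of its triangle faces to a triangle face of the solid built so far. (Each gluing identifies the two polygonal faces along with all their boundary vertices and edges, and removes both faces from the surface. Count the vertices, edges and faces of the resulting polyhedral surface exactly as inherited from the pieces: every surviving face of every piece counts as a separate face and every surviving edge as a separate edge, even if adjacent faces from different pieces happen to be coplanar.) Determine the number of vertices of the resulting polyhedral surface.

A decagonal pyramid: V=11, E=20, F=11.
Attach a nonagonal bipyramid (V=11, E=27, F=18) along a 3-gon: merge 3 vertices and 3 edges, delete both glued faces → V=19, E=44, F=27.
Check: V − E + F = 19 − 44 + 27 = 2.

19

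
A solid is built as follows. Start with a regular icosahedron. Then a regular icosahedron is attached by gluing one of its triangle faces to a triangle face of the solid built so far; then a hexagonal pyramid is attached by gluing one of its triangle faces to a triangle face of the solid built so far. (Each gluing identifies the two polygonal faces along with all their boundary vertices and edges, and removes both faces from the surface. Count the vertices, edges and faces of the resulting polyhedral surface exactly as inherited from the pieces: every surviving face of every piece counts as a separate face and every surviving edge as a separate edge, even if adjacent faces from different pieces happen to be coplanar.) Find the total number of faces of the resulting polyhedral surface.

43

A regular icosahedron: V=12, E=30, F=20.
Attach a regular icosahedron (V=12, E=30, F=20) along a 3-gon: merge 3 vertices and 3 edges, delete both glued faces → V=21, E=57, F=38.
Attach a hexagonal pyramid (V=7, E=12, F=7) along a 3-gon: merge 3 vertices and 3 edges, delete both glued faces → V=25, E=66, F=43.
Check: V − E + F = 25 − 66 + 43 = 2.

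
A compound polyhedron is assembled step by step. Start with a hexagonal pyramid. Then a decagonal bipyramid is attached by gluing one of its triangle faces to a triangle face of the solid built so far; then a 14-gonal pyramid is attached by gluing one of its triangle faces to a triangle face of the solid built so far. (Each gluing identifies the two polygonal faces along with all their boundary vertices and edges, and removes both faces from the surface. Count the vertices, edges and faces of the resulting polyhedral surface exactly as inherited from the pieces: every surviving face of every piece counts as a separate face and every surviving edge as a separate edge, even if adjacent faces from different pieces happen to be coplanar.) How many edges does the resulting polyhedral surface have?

A hexagonal pyramid: V=7, E=12, F=7.
Attach a decagonal bipyramid (V=12, E=30, F=20) along a 3-gon: merge 3 vertices and 3 edges, delete both glued faces → V=16, E=39, F=25.
Attach a 14-gonal pyramid (V=15, E=28, F=15) along a 3-gon: merge 3 vertices and 3 edges, delete both glued faces → V=28, E=64, F=38.
Check: V − E + F = 28 − 64 + 38 = 2.

64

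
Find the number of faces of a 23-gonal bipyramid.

46

A bipyramid over an n-gon has 2n triangular faces and n + 2 vertices: V = 23 + 2 = 25, E = 3·23 = 69, F = 2·23 = 46.
Check: V − E + F = 25 − 69 + 46 = 2.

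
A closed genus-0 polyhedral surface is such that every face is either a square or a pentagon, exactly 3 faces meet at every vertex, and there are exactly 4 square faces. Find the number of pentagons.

Let x be the number of pentagons; then F = 4 + x.
Edge–face incidences: 2E = 4·4 + 5·x = 16 + 5x.
Every vertex has degree 3, so 3V = 2E.
Euler: V − E + F = 2 ⇒ (2E)/3 − E + (4 + x) = 2.
Multiply by 6: 2·(2E) − 3·(2E) + 6·(4 + x) = 12, i.e. 24 + 6x − (16 + 5x) = 12.
Collecting terms: x + 8 = 12, so x = 4.
Then 2E = 16 + 5·4 = 36, so E = 18, V = 2E/3 = 12, F = 4 + 4 = 8.

4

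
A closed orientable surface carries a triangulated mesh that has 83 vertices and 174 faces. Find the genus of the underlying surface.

Every face is a triangle, so 2E = 3·174 = 522, giving E = 261.
χ = V − E + F = 83 − 261 + 174 = -4.
For a closed orientable surface χ = 2 − 2g, so g = (2 − (-4))/2 = 3.

3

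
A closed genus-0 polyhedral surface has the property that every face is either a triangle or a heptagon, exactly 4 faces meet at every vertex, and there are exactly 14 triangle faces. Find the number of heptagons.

2

Let x be the number of heptagons; then F = 14 + x.
Edge–face incidences: 2E = 3·14 + 7·x = 42 + 7x.
Every vertex has degree 4, so 4V = 2E.
Euler: V − E + F = 2 ⇒ (2E)/4 − E + (14 + x) = 2.
Multiply by 8: 2·(2E) − 4·(2E) + 8·(14 + x) = 16, i.e. 112 + 8x − 2·(42 + 7x) = 16.
Collecting terms: −6x + 28 = 16, so −6x = −12, so x = 2.
Then 2E = 42 + 7·2 = 56, so E = 28, V = 2E/4 = 14, F = 14 + 2 = 16.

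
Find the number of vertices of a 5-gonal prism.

10

A prism on an n-gon has two n-gon bases and n rectangular sides: V = 2·5 = 10, E = 3·5 = 15, F = 5 + 2 = 7.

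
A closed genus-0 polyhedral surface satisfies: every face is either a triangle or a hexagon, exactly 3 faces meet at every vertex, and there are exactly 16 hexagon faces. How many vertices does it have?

Let x be the number of triangles; then F = 16 + x.
Edge–face incidences: 2E = 6·16 + 3·x = 96 + 3x.
Every vertex has degree 3, so 3V = 2E.
Euler: V − E + F = 2 ⇒ (2E)/3 − E + (16 + x) = 2.
Multiply by 6: 2·(2E) − 3·(2E) + 6·(16 + x) = 12, i.e. 96 + 6x − (96 + 3x) = 12.
Collecting terms: 3x = 12, so x = 4.
Then 2E = 96 + 3·4 = 108, so E = 54, V = 2E/3 = 36, F = 16 + 4 = 20.

36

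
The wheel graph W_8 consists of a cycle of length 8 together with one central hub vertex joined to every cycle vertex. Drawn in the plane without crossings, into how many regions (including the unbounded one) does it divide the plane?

W_8 has V = 8 + 1 = 9 vertices and E = 2·8 = 16 edges.
By Euler's formula F = 2 − V + E = 2 − 9 + 16 = 9.

9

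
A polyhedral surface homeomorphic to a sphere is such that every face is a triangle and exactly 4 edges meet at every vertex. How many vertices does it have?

6

Each face has 3 edges and each edge borders two faces, so 2E = 3F.
Each vertex has degree 4, so 4V = 2E and hence V = 3F/4.
Euler: V − E + F = 2 ⇒ (3F/4) − (3F/2) + F = 2.
Multiply by 8: (6 − 12 + 8)F = 16, i.e. 2F = 16.
So F = 8, E = 3·8/2 = 12, V = 3·8/4 = 6.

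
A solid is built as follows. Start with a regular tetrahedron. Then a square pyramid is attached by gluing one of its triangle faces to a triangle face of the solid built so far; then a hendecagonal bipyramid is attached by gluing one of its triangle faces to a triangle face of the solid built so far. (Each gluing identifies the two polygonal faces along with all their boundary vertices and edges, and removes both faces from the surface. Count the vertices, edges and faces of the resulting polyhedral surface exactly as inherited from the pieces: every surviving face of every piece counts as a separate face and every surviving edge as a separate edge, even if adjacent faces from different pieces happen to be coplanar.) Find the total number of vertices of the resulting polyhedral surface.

A regular tetrahedron: V=4, E=6, F=4.
Attach a square pyramid (V=5, E=8, F=5) along a 3-gon: merge 3 vertices and 3 edges, delete both glued faces → V=6, E=11, F=7.
Attach a hendecagonal bipyramid (V=13, E=33, F=22) along a 3-gon: merge 3 vertices and 3 edges, delete both glued faces → V=16, E=41, F=27.
Check: V − E + F = 16 − 41 + 27 = 2.

16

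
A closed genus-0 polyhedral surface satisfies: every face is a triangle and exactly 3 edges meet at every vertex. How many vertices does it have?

Each face has 3 edges and each edge borders two faces, so 2E = 3F.
Each vertex has degree 3, so 3V = 2E and hence V = 3F/3.
Euler: V − E + F = 2 ⇒ (3F/3) − (3F/2) + F = 2.
Multiply by 6: (6 − 9 + 6)F = 12, i.e. 3F = 12.
So F = 4, E = 3·4/2 = 6, V = 3·4/3 = 4.

4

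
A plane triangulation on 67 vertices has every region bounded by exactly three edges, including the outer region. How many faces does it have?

In a plane triangulation 3F = 2E and V − E + F = 2, so F = 2V − 4 = 2·67 − 4 = 130.

130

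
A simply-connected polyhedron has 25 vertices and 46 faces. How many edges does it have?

69

Here V − E + F = 2.
E = V + F − (2) = 25 + 46 − (2) = 69.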